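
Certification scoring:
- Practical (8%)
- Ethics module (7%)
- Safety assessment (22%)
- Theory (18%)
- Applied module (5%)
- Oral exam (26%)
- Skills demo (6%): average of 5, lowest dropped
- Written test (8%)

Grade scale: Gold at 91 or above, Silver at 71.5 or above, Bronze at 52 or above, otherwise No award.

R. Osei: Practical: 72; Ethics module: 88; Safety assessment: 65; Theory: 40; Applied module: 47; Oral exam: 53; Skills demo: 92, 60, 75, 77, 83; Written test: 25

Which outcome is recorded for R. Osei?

Bronze

Skills demo: drop 60 → average of remaining 4 = 327/4 = 81.75
Weighted total:
  Practical 72 × 0.08 = 5.76
  Ethics module 88 × 0.07 = 6.16
  Safety assessment 65 × 0.22 = 14.3
  Theory 40 × 0.18 = 7.2
  Applied module 47 × 0.05 = 2.35
  Oral exam 53 × 0.26 = 13.78
  Skills demo 81.75 × 0.06 = 4.905
  Written test 25 × 0.08 = 2
Sum = 56.455
56.455 is ≥ 52 and < 71.5 → Bronze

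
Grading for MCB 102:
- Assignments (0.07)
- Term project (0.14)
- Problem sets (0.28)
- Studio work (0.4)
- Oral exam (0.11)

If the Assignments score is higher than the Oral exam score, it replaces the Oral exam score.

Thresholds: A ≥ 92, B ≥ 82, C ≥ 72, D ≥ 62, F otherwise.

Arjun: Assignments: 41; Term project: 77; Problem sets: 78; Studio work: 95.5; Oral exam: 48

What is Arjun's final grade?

C

Assignments (41) ≤ Oral exam (48), so Oral exam stays at 48.
Weighted total:
  Assignments 41 × 0.07 = 2.87
  Term project 77 × 0.14 = 10.78
  Problem sets 78 × 0.28 = 21.84
  Studio work 95.5 × 0.4 = 38.2
  Oral exam 48 × 0.11 = 5.28
Sum = 78.97
78.97 is ≥ 72 and < 82 → C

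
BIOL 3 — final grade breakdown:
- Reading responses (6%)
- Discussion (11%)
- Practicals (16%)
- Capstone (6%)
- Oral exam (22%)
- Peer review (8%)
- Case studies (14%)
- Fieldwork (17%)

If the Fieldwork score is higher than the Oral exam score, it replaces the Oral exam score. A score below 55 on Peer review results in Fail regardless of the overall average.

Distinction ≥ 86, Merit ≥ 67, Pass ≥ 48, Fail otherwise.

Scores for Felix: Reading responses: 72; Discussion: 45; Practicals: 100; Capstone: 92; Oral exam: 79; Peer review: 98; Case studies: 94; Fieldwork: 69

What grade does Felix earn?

Fieldwork (69) ≤ Oral exam (79), so Oral exam stays at 79.
Peer review score 98 ≥ 55: minimum met.
Weighted total:
  Reading responses 72 × 0.06 = 4.32
  Discussion 45 × 0.11 = 4.95
  Practicals 100 × 0.16 = 16
  Capstone 92 × 0.06 = 5.52
  Oral exam 79 × 0.22 = 17.38
  Peer review 98 × 0.08 = 7.84
  Case studies 94 × 0.14 = 13.16
  Fieldwork 69 × 0.17 = 11.73
Sum = 80.9
80.9 is ≥ 67 and < 86 → Merit

Merit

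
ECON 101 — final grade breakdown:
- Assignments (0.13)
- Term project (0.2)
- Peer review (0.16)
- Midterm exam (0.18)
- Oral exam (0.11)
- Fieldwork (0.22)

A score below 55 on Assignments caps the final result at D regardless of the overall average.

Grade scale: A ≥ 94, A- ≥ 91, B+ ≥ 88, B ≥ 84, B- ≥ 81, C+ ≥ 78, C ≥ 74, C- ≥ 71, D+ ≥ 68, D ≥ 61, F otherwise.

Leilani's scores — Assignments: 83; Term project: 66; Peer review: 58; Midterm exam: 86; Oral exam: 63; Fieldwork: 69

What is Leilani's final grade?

Assignments score 83 ≥ 55: minimum met.
Weighted total:
  Assignments 83 × 0.13 = 10.79
  Term project 66 × 0.2 = 13.2
  Peer review 58 × 0.16 = 9.28
  Midterm exam 86 × 0.18 = 15.48
  Oral exam 63 × 0.11 = 6.93
  Fieldwork 69 × 0.22 = 15.18
Sum = 70.86
70.86 is ≥ 68 and < 71 → D+

D+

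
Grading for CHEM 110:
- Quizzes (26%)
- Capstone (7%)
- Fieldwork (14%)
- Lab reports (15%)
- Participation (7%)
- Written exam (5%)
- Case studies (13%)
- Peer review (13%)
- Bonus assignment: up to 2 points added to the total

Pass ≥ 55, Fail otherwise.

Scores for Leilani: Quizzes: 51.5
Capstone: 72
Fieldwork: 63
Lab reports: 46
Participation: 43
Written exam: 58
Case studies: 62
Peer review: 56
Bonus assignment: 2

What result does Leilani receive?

Weighted total:
  Quizzes 51.5 × 0.26 = 13.39
  Capstone 72 × 0.07 = 5.04
  Fieldwork 63 × 0.14 = 8.82
  Lab reports 46 × 0.15 = 6.9
  Participation 43 × 0.07 = 3.01
  Written exam 58 × 0.05 = 2.9
  Case studies 62 × 0.13 = 8.06
  Peer review 56 × 0.13 = 7.28
Sum = 55.4
Bonus assignment: 55.4 + 2 = 57.4
57.4 ≥ 55 → Pass

Pass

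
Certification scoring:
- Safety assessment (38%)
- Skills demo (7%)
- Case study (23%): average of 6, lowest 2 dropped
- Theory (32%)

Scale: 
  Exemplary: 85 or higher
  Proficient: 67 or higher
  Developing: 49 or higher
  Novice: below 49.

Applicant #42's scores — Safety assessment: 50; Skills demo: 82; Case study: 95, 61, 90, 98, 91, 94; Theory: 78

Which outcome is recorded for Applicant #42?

Proficient

Case study: drop 61, 90 → average of remaining 4 = 378/4 = 94.5
Weighted total:
  Safety assessment 50 × 0.38 = 19
  Skills demo 82 × 0.07 = 5.74
  Case study 94.5 × 0.23 = 21.735
  Theory 78 × 0.32 = 24.96
Sum = 71.435
71.435 is ≥ 67 and < 85 → Proficient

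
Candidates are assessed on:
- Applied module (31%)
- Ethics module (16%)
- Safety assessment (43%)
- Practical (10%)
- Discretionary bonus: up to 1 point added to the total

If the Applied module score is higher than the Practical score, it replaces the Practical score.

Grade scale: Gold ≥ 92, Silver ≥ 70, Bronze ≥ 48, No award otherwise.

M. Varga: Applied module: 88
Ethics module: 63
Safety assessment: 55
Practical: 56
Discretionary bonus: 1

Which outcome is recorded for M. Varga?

Silver

Applied module (88) > Practical (56), so Practical counts as 88.
Weighted total:
  Applied module 88 × 0.31 = 27.28
  Ethics module 63 × 0.16 = 10.08
  Safety assessment 55 × 0.43 = 23.65
  Practical 88 × 0.1 = 8.8
Sum = 69.81
Discretionary bonus: 69.81 + 1 = 70.81
70.81 is ≥ 70 and < 92 → Silver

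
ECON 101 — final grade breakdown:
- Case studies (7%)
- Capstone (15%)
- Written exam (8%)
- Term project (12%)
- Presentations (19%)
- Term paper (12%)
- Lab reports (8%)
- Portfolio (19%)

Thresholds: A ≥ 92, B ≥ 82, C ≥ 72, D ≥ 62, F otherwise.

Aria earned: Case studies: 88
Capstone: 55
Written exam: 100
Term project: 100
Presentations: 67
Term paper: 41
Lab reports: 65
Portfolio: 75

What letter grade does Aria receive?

Weighted total:
  Case studies 88 × 0.07 = 6.16
  Capstone 55 × 0.15 = 8.25
  Written exam 100 × 0.08 = 8
  Term project 100 × 0.12 = 12
  Presentations 67 × 0.19 = 12.73
  Term paper 41 × 0.12 = 4.92
  Lab reports 65 × 0.08 = 5.2
  Portfolio 75 × 0.19 = 14.25
Sum = 71.51
71.51 is ≥ 62 and < 72 → D

D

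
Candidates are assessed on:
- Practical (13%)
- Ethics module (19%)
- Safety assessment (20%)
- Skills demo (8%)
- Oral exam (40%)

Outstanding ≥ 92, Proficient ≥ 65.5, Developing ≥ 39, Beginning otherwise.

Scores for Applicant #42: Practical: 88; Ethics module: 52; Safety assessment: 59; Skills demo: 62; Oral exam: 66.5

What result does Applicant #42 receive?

Developing

Weighted total:
  Practical 88 × 0.13 = 11.44
  Ethics module 52 × 0.19 = 9.88
  Safety assessment 59 × 0.2 = 11.8
  Skills demo 62 × 0.08 = 4.96
  Oral exam 66.5 × 0.4 = 26.6
Sum = 64.68
64.68 is ≥ 39 and < 65.5 → Developing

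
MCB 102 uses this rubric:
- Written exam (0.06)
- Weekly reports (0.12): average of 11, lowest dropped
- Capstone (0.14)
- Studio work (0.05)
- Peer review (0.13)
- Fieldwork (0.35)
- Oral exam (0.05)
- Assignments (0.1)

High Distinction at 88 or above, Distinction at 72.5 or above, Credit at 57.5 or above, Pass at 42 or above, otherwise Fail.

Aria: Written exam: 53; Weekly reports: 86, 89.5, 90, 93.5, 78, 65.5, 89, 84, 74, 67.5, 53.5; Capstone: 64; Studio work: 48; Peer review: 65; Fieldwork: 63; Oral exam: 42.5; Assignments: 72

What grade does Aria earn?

Weekly reports: drop 53.5 → average of remaining 10 = 817/10 = 81.7
Weighted total:
  Written exam 53 × 0.06 = 3.18
  Weekly reports 81.7 × 0.12 = 9.804
  Capstone 64 × 0.14 = 8.96
  Studio work 48 × 0.05 = 2.4
  Peer review 65 × 0.13 = 8.45
  Fieldwork 63 × 0.35 = 22.05
  Oral exam 42.5 × 0.05 = 2.125
  Assignments 72 × 0.1 = 7.2
Sum = 64.169
64.169 is ≥ 57.5 and < 72.5 → Credit

Credit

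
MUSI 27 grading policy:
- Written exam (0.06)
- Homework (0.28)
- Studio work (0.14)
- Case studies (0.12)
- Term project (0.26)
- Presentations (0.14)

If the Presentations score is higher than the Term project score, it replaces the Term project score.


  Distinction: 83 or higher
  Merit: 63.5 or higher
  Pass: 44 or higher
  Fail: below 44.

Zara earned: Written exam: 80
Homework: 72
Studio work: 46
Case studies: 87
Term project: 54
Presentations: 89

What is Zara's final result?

Presentations (89) > Term project (54), so Term project counts as 89.
Weighted total:
  Written exam 80 × 0.06 = 4.8
  Homework 72 × 0.28 = 20.16
  Studio work 46 × 0.14 = 6.44
  Case studies 87 × 0.12 = 10.44
  Term project 89 × 0.26 = 23.14
  Presentations 89 × 0.14 = 12.46
Sum = 77.44
77.44 is ≥ 63.5 and < 83 → Merit

Merit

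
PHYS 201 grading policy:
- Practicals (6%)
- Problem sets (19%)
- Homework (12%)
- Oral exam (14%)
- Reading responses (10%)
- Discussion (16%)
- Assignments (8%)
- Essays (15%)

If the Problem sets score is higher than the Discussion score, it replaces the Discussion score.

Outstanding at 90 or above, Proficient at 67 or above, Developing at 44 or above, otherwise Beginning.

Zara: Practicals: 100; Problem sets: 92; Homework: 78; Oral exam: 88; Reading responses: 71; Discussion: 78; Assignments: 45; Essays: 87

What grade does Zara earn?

Proficient

Problem sets (92) > Discussion (78), so Discussion counts as 92.
Weighted total:
  Practicals 100 × 0.06 = 6
  Problem sets 92 × 0.19 = 17.48
  Homework 78 × 0.12 = 9.36
  Oral exam 88 × 0.14 = 12.32
  Reading responses 71 × 0.1 = 7.1
  Discussion 92 × 0.16 = 14.72
  Assignments 45 × 0.08 = 3.6
  Essays 87 × 0.15 = 13.05
Sum = 83.63
83.63 is ≥ 67 and < 90 → Proficient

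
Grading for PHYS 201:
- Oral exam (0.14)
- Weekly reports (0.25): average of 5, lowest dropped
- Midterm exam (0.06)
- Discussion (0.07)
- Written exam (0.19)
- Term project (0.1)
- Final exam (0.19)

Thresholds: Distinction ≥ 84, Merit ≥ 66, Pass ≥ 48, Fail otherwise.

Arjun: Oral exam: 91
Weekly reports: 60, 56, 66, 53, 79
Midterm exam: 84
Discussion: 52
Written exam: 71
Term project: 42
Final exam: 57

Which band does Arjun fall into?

Merit

Weekly reports: drop 53 → average of remaining 4 = 261/4 = 65.25
Weighted total:
  Oral exam 91 × 0.14 = 12.74
  Weekly reports 65.25 × 0.25 = 16.3125
  Midterm exam 84 × 0.06 = 5.04
  Discussion 52 × 0.07 = 3.64
  Written exam 71 × 0.19 = 13.49
  Term project 42 × 0.1 = 4.2
  Final exam 57 × 0.19 = 10.83
Sum = 66.2525
66.2525 is ≥ 66 and < 84 → Merit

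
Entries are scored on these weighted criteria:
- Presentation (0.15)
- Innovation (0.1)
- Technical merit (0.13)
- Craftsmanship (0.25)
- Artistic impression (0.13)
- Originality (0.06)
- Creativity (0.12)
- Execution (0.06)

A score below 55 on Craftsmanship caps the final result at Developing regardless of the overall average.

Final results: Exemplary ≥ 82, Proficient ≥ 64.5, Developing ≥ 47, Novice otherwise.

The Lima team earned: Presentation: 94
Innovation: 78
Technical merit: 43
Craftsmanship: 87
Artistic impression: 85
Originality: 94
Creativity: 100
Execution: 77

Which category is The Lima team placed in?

Craftsmanship score 87 ≥ 55: minimum met.
Weighted total:
  Presentation 94 × 0.15 = 14.1
  Innovation 78 × 0.1 = 7.8
  Technical merit 43 × 0.13 = 5.59
  Craftsmanship 87 × 0.25 = 21.75
  Artistic impression 85 × 0.13 = 11.05
  Originality 94 × 0.06 = 5.64
  Creativity 100 × 0.12 = 12
  Execution 77 × 0.06 = 4.62
Sum = 82.55
82.55 ≥ 82 → Exemplary

Exemplary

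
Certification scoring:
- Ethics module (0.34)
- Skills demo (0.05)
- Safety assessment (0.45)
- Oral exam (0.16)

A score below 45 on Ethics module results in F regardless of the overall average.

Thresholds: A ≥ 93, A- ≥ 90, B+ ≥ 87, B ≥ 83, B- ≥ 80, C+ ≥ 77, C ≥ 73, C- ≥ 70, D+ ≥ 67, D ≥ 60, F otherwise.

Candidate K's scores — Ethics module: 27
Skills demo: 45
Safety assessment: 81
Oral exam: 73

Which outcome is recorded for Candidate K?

Ethics module score 27 < 45: minimum not met.
Weighted total:
  Ethics module 27 × 0.34 = 9.18
  Skills demo 45 × 0.05 = 2.25
  Safety assessment 81 × 0.45 = 36.45
  Oral exam 73 × 0.16 = 11.68
Sum = 59.56
Because the Ethics module minimum was not met, the result is F.

F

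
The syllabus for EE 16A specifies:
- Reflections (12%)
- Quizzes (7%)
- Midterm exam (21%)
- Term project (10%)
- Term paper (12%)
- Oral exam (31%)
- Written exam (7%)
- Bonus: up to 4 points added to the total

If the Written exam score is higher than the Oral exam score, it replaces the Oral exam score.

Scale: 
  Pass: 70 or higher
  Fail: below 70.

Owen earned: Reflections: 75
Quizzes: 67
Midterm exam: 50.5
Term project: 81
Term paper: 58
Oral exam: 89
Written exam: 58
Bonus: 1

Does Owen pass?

Written exam (58) ≤ Oral exam (89), so Oral exam stays at 89.
Weighted total:
  Reflections 75 × 0.12 = 9
  Quizzes 67 × 0.07 = 4.69
  Midterm exam 50.5 × 0.21 = 10.605
  Term project 81 × 0.1 = 8.1
  Term paper 58 × 0.12 = 6.96
  Oral exam 89 × 0.31 = 27.59
  Written exam 58 × 0.07 = 4.06
Sum = 71.005
Bonus: 71.005 + 1 = 72.005
72.005 ≥ 70 → Pass

Pass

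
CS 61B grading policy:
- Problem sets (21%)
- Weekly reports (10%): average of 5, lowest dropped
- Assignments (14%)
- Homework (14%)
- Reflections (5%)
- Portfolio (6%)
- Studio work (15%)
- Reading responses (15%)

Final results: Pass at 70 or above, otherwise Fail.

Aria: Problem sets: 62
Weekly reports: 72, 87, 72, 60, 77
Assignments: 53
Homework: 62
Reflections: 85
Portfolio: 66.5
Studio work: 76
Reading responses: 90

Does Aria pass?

Weekly reports: drop 60 → average of remaining 4 = 308/4 = 77
Weighted total:
  Problem sets 62 × 0.21 = 13.02
  Weekly reports 77 × 0.1 = 7.7
  Assignments 53 × 0.14 = 7.42
  Homework 62 × 0.14 = 8.68
  Reflections 85 × 0.05 = 4.25
  Portfolio 66.5 × 0.06 = 3.99
  Studio work 76 × 0.15 = 11.4
  Reading responses 90 × 0.15 = 13.5
Sum = 69.96
69.96 < 70 → Fail

Fail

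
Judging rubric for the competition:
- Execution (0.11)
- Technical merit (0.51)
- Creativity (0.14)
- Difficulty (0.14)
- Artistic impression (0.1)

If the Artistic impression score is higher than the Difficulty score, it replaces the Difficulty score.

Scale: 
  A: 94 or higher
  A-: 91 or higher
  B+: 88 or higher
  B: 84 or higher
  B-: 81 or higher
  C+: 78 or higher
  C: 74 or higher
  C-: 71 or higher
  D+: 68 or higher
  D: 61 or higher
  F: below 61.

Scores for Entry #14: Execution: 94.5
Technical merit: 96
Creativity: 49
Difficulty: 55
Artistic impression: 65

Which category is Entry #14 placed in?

Artistic impression (65) > Difficulty (55), so Difficulty counts as 65.
Weighted total:
  Execution 94.5 × 0.11 = 10.395
  Technical merit 96 × 0.51 = 48.96
  Creativity 49 × 0.14 = 6.86
  Difficulty 65 × 0.14 = 9.1
  Artistic impression 65 × 0.1 = 6.5
Sum = 81.815
81.815 is ≥ 81 and < 84 → B-

B-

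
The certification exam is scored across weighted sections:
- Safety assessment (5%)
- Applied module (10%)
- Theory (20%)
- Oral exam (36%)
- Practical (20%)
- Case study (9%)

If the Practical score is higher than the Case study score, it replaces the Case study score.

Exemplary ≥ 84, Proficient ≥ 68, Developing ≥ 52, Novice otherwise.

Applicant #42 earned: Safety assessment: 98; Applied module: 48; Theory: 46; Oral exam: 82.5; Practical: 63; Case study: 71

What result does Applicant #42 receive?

Practical (63) ≤ Case study (71), so Case study stays at 71.
Weighted total:
  Safety assessment 98 × 0.05 = 4.9
  Applied module 48 × 0.1 = 4.8
  Theory 46 × 0.2 = 9.2
  Oral exam 82.5 × 0.36 = 29.7
  Practical 63 × 0.2 = 12.6
  Case study 71 × 0.09 = 6.39
Sum = 67.59
67.59 is ≥ 52 and < 68 → Developing

Developing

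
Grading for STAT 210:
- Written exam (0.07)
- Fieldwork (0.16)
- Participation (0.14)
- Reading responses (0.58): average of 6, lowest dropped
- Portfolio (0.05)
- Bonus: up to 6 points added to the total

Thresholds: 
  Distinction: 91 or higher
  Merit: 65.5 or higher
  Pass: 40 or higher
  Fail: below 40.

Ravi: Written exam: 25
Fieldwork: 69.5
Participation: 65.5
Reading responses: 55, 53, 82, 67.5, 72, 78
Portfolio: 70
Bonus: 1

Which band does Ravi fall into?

Reading responses: drop 53 → average of remaining 5 = 354.5/5 = 70.9
Weighted total:
  Written exam 25 × 0.07 = 1.75
  Fieldwork 69.5 × 0.16 = 11.12
  Participation 65.5 × 0.14 = 9.17
  Reading responses 70.9 × 0.58 = 41.122
  Portfolio 70 × 0.05 = 3.5
Sum = 66.662
Bonus: 66.662 + 1 = 67.662
67.662 is ≥ 65.5 and < 91 → Merit

Merit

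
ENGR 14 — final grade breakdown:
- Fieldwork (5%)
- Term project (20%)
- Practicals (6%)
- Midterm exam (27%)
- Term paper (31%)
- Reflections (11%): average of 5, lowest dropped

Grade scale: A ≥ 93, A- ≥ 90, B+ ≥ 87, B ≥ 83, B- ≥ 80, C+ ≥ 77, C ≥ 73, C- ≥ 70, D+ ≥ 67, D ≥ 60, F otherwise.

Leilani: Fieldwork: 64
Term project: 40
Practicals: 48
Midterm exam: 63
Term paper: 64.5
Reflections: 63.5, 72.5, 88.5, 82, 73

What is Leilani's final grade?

Reflections: drop 63.5 → average of remaining 4 = 316/4 = 79
Weighted total:
  Fieldwork 64 × 0.05 = 3.2
  Term project 40 × 0.2 = 8
  Practicals 48 × 0.06 = 2.88
  Midterm exam 63 × 0.27 = 17.01
  Term paper 64.5 × 0.31 = 19.995
  Reflections 79 × 0.11 = 8.69
Sum = 59.775
59.775 < 60 → F

F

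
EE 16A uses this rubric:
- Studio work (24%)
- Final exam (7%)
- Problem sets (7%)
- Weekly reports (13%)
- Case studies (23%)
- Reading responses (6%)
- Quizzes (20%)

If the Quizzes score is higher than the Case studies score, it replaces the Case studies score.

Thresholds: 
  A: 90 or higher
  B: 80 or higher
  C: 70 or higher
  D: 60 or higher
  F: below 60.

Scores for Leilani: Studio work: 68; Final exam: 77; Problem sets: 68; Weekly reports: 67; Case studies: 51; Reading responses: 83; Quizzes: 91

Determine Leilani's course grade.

C

Quizzes (91) > Case studies (51), so Case studies counts as 91.
Weighted total:
  Studio work 68 × 0.24 = 16.32
  Final exam 77 × 0.07 = 5.39
  Problem sets 68 × 0.07 = 4.76
  Weekly reports 67 × 0.13 = 8.71
  Case studies 91 × 0.23 = 20.93
  Reading responses 83 × 0.06 = 4.98
  Quizzes 91 × 0.2 = 18.2
Sum = 79.29
79.29 is ≥ 70 and < 80 → C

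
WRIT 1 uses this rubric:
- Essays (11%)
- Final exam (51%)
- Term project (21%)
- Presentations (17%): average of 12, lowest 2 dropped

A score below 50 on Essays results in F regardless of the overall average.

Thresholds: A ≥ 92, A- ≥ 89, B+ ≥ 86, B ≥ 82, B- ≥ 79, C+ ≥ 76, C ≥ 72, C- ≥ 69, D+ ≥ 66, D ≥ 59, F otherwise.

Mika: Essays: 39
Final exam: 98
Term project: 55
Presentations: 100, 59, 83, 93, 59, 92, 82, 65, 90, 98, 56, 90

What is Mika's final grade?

Presentations: drop 56, 59 → average of remaining 10 = 852/10 = 85.2
Essays score 39 < 50: minimum not met.
Weighted total:
  Essays 39 × 0.11 = 4.29
  Final exam 98 × 0.51 = 49.98
  Term project 55 × 0.21 = 11.55
  Presentations 85.2 × 0.17 = 14.484
Sum = 80.304
Because the Essays minimum was not met, the result is F.

F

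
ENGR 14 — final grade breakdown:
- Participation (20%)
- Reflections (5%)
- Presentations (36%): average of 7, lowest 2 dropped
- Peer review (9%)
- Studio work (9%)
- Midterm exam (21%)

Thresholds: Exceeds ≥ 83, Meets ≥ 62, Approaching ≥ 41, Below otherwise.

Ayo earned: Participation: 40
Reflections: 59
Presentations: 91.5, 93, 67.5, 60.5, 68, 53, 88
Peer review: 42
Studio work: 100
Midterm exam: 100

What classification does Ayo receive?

Presentations: drop 53, 60.5 → average of remaining 5 = 408/5 = 81.6
Weighted total:
  Participation 40 × 0.2 = 8
  Reflections 59 × 0.05 = 2.95
  Presentations 81.6 × 0.36 = 29.376
  Peer review 42 × 0.09 = 3.78
  Studio work 100 × 0.09 = 9
  Midterm exam 100 × 0.21 = 21
Sum = 74.106
74.106 is ≥ 62 and < 83 → Meets

Meets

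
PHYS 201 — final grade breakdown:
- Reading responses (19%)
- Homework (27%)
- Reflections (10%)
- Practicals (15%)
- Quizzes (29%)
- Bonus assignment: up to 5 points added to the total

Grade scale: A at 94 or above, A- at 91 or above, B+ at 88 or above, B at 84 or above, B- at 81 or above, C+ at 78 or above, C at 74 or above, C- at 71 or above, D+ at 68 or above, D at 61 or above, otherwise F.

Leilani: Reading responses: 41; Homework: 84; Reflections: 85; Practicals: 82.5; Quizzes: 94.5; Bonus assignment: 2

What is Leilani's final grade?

Weighted total:
  Reading responses 41 × 0.19 = 7.79
  Homework 84 × 0.27 = 22.68
  Reflections 85 × 0.1 = 8.5
  Practicals 82.5 × 0.15 = 12.375
  Quizzes 94.5 × 0.29 = 27.405
Sum = 78.75
Bonus assignment: 78.75 + 2 = 80.75
80.75 is ≥ 78 and < 81 → C+

C+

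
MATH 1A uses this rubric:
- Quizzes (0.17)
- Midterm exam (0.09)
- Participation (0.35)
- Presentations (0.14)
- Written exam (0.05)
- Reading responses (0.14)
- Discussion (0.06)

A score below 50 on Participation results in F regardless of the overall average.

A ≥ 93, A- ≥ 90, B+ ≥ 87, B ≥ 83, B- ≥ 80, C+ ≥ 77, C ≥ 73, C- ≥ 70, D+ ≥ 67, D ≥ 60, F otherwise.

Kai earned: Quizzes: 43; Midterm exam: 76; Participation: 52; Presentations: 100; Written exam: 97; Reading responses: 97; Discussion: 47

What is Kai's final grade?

D+

Participation score 52 ≥ 50: minimum met.
Weighted total:
  Quizzes 43 × 0.17 = 7.31
  Midterm exam 76 × 0.09 = 6.84
  Participation 52 × 0.35 = 18.2
  Presentations 100 × 0.14 = 14
  Written exam 97 × 0.05 = 4.85
  Reading responses 97 × 0.14 = 13.58
  Discussion 47 × 0.06 = 2.82
Sum = 67.6
67.6 is ≥ 67 and < 70 → D+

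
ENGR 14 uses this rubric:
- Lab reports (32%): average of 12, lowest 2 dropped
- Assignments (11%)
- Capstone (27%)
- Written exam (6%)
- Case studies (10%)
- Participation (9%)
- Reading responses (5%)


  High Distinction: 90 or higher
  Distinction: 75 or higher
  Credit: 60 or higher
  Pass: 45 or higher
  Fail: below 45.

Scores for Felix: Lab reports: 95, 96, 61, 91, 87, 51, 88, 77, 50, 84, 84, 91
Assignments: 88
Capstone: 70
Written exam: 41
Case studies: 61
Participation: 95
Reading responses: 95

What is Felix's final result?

Lab reports: drop 50, 51 → average of remaining 10 = 854/10 = 85.4
Weighted total:
  Lab reports 85.4 × 0.32 = 27.328
  Assignments 88 × 0.11 = 9.68
  Capstone 70 × 0.27 = 18.9
  Written exam 41 × 0.06 = 2.46
  Case studies 61 × 0.1 = 6.1
  Participation 95 × 0.09 = 8.55
  Reading responses 95 × 0.05 = 4.75
Sum = 77.768
77.768 is ≥ 75 and < 90 → Distinction

Distinction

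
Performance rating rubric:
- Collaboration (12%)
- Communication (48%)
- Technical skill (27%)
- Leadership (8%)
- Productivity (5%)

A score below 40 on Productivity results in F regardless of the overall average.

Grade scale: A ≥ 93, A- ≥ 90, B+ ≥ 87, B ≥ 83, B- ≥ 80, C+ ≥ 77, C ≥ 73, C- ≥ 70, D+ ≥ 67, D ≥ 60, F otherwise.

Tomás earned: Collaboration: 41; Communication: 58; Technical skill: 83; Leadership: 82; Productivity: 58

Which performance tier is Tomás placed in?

D

Productivity score 58 ≥ 40: minimum met.
Weighted total:
  Collaboration 41 × 0.12 = 4.92
  Communication 58 × 0.48 = 27.84
  Technical skill 83 × 0.27 = 22.41
  Leadership 82 × 0.08 = 6.56
  Productivity 58 × 0.05 = 2.9
Sum = 64.63
64.63 is ≥ 60 and < 67 → D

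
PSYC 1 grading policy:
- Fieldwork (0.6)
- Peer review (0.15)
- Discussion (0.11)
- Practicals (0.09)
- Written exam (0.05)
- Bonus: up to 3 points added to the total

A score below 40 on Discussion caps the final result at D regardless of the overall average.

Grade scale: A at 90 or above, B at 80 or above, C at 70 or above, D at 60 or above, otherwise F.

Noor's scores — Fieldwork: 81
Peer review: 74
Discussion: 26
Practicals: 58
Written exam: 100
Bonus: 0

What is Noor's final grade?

D

Discussion score 26 < 40: minimum not met.
Weighted total:
  Fieldwork 81 × 0.6 = 48.6
  Peer review 74 × 0.15 = 11.1
  Discussion 26 × 0.11 = 2.86
  Practicals 58 × 0.09 = 5.22
  Written exam 100 × 0.05 = 5
Sum = 72.78
Bonus: 72.78 + 0 = 72.78
72.78 would be C; cap at D applies → D.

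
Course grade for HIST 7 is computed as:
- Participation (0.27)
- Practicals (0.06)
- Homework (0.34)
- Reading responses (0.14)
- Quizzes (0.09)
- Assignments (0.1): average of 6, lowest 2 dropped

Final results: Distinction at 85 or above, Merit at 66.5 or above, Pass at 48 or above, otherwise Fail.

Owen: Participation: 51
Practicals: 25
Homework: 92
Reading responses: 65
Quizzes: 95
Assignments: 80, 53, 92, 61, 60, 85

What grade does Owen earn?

Assignments: drop 53, 60 → average of remaining 4 = 318/4 = 79.5
Weighted total:
  Participation 51 × 0.27 = 13.77
  Practicals 25 × 0.06 = 1.5
  Homework 92 × 0.34 = 31.28
  Reading responses 65 × 0.14 = 9.1
  Quizzes 95 × 0.09 = 8.55
  Assignments 79.5 × 0.1 = 7.95
Sum = 72.15
72.15 is ≥ 66.5 and < 85 → Merit

Merit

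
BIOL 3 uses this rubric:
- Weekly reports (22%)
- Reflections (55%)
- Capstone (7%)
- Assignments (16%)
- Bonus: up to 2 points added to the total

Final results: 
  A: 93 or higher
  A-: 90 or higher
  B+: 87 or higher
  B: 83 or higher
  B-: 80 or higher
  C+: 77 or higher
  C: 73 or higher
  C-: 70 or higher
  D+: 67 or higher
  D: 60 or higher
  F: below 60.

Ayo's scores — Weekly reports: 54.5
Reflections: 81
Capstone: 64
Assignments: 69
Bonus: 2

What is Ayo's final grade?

Weighted total:
  Weekly reports 54.5 × 0.22 = 11.99
  Reflections 81 × 0.55 = 44.55
  Capstone 64 × 0.07 = 4.48
  Assignments 69 × 0.16 = 11.04
Sum = 72.06
Bonus: 72.06 + 2 = 74.06
74.06 is ≥ 73 and < 77 → C

C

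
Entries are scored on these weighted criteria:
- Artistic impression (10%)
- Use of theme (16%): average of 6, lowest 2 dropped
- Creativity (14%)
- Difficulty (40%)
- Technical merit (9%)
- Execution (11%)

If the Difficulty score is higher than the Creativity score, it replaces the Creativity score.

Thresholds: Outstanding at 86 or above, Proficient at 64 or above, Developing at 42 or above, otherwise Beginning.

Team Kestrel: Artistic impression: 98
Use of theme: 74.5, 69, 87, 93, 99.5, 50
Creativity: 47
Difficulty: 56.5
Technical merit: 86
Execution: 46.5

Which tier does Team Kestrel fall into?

Use of theme: drop 50, 69 → average of remaining 4 = 354/4 = 88.5
Difficulty (56.5) > Creativity (47), so Creativity counts as 56.5.
Weighted total:
  Artistic impression 98 × 0.1 = 9.8
  Use of theme 88.5 × 0.16 = 14.16
  Creativity 56.5 × 0.14 = 7.91
  Difficulty 56.5 × 0.4 = 22.6
  Technical merit 86 × 0.09 = 7.74
  Execution 46.5 × 0.11 = 5.115
Sum = 67.325
67.325 is ≥ 64 and < 86 → Proficient

Proficient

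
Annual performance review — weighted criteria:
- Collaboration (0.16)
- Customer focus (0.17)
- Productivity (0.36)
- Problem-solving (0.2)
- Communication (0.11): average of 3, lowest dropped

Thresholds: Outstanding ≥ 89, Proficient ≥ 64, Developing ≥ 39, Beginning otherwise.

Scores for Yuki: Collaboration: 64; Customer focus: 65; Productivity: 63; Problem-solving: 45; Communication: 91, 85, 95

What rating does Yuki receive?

Developing

Communication: drop 85 → average of remaining 2 = 186/2 = 93
Weighted total:
  Collaboration 64 × 0.16 = 10.24
  Customer focus 65 × 0.17 = 11.05
  Productivity 63 × 0.36 = 22.68
  Problem-solving 45 × 0.2 = 9
  Communication 93 × 0.11 = 10.23
Sum = 63.2
63.2 is ≥ 39 and < 64 → Developing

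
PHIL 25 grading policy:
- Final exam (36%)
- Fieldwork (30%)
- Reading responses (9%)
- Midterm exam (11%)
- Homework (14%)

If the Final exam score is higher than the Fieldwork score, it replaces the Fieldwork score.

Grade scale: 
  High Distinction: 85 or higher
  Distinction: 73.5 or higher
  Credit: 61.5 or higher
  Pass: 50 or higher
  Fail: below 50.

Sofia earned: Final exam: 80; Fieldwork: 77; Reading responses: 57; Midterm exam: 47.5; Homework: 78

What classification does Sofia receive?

Distinction

Final exam (80) > Fieldwork (77), so Fieldwork counts as 80.
Weighted total:
  Final exam 80 × 0.36 = 28.8
  Fieldwork 80 × 0.3 = 24
  Reading responses 57 × 0.09 = 5.13
  Midterm exam 47.5 × 0.11 = 5.225
  Homework 78 × 0.14 = 10.92
Sum = 74.075
74.075 is ≥ 73.5 and < 85 → Distinction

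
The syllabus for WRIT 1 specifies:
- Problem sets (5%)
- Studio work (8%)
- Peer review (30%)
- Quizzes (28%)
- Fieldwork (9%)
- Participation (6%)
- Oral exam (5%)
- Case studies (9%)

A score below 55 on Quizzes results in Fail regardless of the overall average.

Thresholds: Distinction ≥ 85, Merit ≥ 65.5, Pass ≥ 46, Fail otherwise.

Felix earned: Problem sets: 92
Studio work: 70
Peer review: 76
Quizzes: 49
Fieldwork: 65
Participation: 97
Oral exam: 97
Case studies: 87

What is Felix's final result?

Quizzes score 49 < 55: minimum not met.
Weighted total:
  Problem sets 92 × 0.05 = 4.6
  Studio work 70 × 0.08 = 5.6
  Peer review 76 × 0.3 = 22.8
  Quizzes 49 × 0.28 = 13.72
  Fieldwork 65 × 0.09 = 5.85
  Participation 97 × 0.06 = 5.82
  Oral exam 97 × 0.05 = 4.85
  Case studies 87 × 0.09 = 7.83
Sum = 71.07
Because the Quizzes minimum was not met, the result is Fail.

Fail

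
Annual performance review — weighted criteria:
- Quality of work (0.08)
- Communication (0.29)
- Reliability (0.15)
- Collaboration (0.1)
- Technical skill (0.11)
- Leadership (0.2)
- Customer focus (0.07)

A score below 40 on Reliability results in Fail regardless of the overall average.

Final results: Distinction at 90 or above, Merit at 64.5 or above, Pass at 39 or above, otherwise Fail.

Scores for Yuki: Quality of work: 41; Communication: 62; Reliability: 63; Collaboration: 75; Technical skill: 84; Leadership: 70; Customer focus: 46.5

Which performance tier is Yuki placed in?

Merit

Reliability score 63 ≥ 40: minimum met.
Weighted total:
  Quality of work 41 × 0.08 = 3.28
  Communication 62 × 0.29 = 17.98
  Reliability 63 × 0.15 = 9.45
  Collaboration 75 × 0.1 = 7.5
  Technical skill 84 × 0.11 = 9.24
  Leadership 70 × 0.2 = 14
  Customer focus 46.5 × 0.07 = 3.255
Sum = 64.705
64.705 is ≥ 64.5 and < 90 → Merit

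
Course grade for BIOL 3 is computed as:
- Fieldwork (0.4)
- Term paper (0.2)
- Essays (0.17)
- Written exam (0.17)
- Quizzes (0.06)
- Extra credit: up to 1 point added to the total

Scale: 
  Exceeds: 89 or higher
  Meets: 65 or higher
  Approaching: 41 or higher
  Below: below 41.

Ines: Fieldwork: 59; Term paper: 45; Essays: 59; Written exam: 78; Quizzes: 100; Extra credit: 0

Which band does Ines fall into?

Approaching

Weighted total:
  Fieldwork 59 × 0.4 = 23.6
  Term paper 45 × 0.2 = 9
  Essays 59 × 0.17 = 10.03
  Written exam 78 × 0.17 = 13.26
  Quizzes 100 × 0.06 = 6
Sum = 61.89
Extra credit: 61.89 + 0 = 61.89
61.89 is ≥ 41 and < 65 → Approaching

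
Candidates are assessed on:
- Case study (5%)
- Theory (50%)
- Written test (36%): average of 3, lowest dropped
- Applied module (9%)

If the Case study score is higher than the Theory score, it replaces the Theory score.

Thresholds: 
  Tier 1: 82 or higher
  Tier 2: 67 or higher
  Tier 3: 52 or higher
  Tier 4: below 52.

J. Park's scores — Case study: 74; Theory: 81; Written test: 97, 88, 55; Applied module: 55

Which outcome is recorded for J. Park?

Tier 1

Written test: drop 55 → average of remaining 2 = 185/2 = 92.5
Case study (74) ≤ Theory (81), so Theory stays at 81.
Weighted total:
  Case study 74 × 0.05 = 3.7
  Theory 81 × 0.5 = 40.5
  Written test 92.5 × 0.36 = 33.3
  Applied module 55 × 0.09 = 4.95
Sum = 82.45
82.45 ≥ 82 → Tier 1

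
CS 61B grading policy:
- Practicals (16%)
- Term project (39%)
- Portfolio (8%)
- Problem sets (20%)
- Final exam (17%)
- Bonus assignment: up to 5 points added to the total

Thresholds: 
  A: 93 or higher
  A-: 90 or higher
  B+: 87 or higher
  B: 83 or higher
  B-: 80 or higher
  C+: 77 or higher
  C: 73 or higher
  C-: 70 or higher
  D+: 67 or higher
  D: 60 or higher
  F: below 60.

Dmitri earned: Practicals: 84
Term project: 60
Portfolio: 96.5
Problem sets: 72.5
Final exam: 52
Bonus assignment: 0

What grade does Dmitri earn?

Weighted total:
  Practicals 84 × 0.16 = 13.44
  Term project 60 × 0.39 = 23.4
  Portfolio 96.5 × 0.08 = 7.72
  Problem sets 72.5 × 0.2 = 14.5
  Final exam 52 × 0.17 = 8.84
Sum = 67.9
Bonus assignment: 67.9 + 0 = 67.9
67.9 is ≥ 67 and < 70 → D+

D+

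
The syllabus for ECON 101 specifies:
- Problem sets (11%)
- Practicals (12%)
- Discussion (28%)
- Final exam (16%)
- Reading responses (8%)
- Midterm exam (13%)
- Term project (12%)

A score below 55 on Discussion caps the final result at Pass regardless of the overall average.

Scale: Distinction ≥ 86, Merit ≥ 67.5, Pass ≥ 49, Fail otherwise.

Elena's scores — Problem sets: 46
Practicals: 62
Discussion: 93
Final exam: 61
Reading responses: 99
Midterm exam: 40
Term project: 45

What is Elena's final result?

Pass

Discussion score 93 ≥ 55: minimum met.
Weighted total:
  Problem sets 46 × 0.11 = 5.06
  Practicals 62 × 0.12 = 7.44
  Discussion 93 × 0.28 = 26.04
  Final exam 61 × 0.16 = 9.76
  Reading responses 99 × 0.08 = 7.92
  Midterm exam 40 × 0.13 = 5.2
  Term project 45 × 0.12 = 5.4
Sum = 66.82
66.82 is ≥ 49 and < 67.5 → Pass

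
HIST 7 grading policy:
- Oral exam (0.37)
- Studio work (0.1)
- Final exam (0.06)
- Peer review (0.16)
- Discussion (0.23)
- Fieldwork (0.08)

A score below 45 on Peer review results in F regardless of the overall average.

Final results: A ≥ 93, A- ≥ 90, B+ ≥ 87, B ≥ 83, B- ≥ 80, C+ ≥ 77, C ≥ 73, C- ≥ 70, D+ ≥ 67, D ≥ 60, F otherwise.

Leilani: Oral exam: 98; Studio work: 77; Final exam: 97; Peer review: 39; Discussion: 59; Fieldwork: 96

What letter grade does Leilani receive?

F

Peer review score 39 < 45: minimum not met.
Weighted total:
  Oral exam 98 × 0.37 = 36.26
  Studio work 77 × 0.1 = 7.7
  Final exam 97 × 0.06 = 5.82
  Peer review 39 × 0.16 = 6.24
  Discussion 59 × 0.23 = 13.57
  Fieldwork 96 × 0.08 = 7.68
Sum = 77.27
Because the Peer review minimum was not met, the result is F.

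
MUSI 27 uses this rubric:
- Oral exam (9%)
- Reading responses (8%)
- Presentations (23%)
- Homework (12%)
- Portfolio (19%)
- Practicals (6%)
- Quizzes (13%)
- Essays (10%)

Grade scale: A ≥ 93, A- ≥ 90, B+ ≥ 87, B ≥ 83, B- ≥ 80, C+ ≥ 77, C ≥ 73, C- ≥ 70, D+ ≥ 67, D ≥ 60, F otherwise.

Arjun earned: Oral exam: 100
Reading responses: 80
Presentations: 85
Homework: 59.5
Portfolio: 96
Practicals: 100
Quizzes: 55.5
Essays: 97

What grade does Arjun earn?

B

Weighted total:
  Oral exam 100 × 0.09 = 9
  Reading responses 80 × 0.08 = 6.4
  Presentations 85 × 0.23 = 19.55
  Homework 59.5 × 0.12 = 7.14
  Portfolio 96 × 0.19 = 18.24
  Practicals 100 × 0.06 = 6
  Quizzes 55.5 × 0.13 = 7.215
  Essays 97 × 0.1 = 9.7
Sum = 83.245
83.245 is ≥ 83 and < 87 → B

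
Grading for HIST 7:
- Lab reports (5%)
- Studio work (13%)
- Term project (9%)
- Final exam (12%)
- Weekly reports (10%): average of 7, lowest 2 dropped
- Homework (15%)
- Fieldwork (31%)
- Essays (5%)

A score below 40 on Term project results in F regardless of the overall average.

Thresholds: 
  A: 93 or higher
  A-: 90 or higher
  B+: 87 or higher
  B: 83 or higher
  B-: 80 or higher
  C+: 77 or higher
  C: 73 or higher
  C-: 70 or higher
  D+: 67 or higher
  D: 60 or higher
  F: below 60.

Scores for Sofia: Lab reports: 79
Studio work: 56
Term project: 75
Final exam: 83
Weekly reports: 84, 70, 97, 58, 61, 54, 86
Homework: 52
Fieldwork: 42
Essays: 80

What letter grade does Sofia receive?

Weekly reports: drop 54, 58 → average of remaining 5 = 398/5 = 79.6
Term project score 75 ≥ 40: minimum met.
Weighted total:
  Lab reports 79 × 0.05 = 3.95
  Studio work 56 × 0.13 = 7.28
  Term project 75 × 0.09 = 6.75
  Final exam 83 × 0.12 = 9.96
  Weekly reports 79.6 × 0.1 = 7.96
  Homework 52 × 0.15 = 7.8
  Fieldwork 42 × 0.31 = 13.02
  Essays 80 × 0.05 = 4
Sum = 60.72
60.72 is ≥ 60 and < 67 → D

D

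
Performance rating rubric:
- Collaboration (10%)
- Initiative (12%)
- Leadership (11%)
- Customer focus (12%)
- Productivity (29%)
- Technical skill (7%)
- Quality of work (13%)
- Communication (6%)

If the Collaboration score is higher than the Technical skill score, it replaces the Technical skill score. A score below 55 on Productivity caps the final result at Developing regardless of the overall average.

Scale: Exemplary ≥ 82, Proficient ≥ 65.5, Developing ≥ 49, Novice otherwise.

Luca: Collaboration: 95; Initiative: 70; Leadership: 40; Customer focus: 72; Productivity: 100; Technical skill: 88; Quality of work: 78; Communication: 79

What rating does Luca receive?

Proficient

Collaboration (95) > Technical skill (88), so Technical skill counts as 95.
Productivity score 100 ≥ 55: minimum met.
Weighted total:
  Collaboration 95 × 0.1 = 9.5
  Initiative 70 × 0.12 = 8.4
  Leadership 40 × 0.11 = 4.4
  Customer focus 72 × 0.12 = 8.64
  Productivity 100 × 0.29 = 29
  Technical skill 95 × 0.07 = 6.65
  Quality of work 78 × 0.13 = 10.14
  Communication 79 × 0.06 = 4.74
Sum = 81.47
81.47 is ≥ 65.5 and < 82 → Proficient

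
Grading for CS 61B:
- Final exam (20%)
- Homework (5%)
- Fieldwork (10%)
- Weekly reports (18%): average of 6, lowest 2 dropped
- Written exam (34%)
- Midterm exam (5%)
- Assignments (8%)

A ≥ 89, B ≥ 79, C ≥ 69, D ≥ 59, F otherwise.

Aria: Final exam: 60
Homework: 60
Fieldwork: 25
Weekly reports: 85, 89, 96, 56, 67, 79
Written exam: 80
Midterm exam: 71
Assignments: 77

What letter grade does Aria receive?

Weekly reports: drop 56, 67 → average of remaining 4 = 349/4 = 87.25
Weighted total:
  Final exam 60 × 0.2 = 12
  Homework 60 × 0.05 = 3
  Fieldwork 25 × 0.1 = 2.5
  Weekly reports 87.25 × 0.18 = 15.705
  Written exam 80 × 0.34 = 27.2
  Midterm exam 71 × 0.05 = 3.55
  Assignments 77 × 0.08 = 6.16
Sum = 70.115
70.115 is ≥ 69 and < 79 → C

C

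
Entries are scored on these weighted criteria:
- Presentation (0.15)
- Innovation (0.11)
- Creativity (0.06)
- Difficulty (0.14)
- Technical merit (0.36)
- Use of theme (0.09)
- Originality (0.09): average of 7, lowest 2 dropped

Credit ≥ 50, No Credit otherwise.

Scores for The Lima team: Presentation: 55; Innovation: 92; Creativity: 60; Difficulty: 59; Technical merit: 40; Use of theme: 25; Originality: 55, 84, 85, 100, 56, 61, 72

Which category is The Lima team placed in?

Originality: drop 55, 56 → average of remaining 5 = 402/5 = 80.4
Weighted total:
  Presentation 55 × 0.15 = 8.25
  Innovation 92 × 0.11 = 10.12
  Creativity 60 × 0.06 = 3.6
  Difficulty 59 × 0.14 = 8.26
  Technical merit 40 × 0.36 = 14.4
  Use of theme 25 × 0.09 = 2.25
  Originality 80.4 × 0.09 = 7.236
Sum = 54.116
54.116 ≥ 50 → Credit

Credit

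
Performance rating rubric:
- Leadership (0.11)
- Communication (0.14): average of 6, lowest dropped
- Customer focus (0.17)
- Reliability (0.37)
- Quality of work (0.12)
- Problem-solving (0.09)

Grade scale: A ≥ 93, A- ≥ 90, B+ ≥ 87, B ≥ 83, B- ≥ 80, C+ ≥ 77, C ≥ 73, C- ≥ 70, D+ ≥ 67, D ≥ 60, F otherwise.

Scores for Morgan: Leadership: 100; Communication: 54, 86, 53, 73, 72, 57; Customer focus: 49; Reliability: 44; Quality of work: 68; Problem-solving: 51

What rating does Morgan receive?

Communication: drop 53 → average of remaining 5 = 342/5 = 68.4
Weighted total:
  Leadership 100 × 0.11 = 11
  Communication 68.4 × 0.14 = 9.576
  Customer focus 49 × 0.17 = 8.33
  Reliability 44 × 0.37 = 16.28
  Quality of work 68 × 0.12 = 8.16
  Problem-solving 51 × 0.09 = 4.59
Sum = 57.936
57.936 < 60 → F

F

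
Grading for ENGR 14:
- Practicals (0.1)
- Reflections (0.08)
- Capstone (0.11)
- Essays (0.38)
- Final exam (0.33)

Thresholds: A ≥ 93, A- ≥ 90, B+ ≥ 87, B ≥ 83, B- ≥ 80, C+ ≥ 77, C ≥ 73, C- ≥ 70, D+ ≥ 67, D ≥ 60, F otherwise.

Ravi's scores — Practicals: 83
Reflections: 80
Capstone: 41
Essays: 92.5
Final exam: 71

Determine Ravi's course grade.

Weighted total:
  Practicals 83 × 0.1 = 8.3
  Reflections 80 × 0.08 = 6.4
  Capstone 41 × 0.11 = 4.51
  Essays 92.5 × 0.38 = 35.15
  Final exam 71 × 0.33 = 23.43
Sum = 77.79
77.79 is ≥ 77 and < 80 → C+

C+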